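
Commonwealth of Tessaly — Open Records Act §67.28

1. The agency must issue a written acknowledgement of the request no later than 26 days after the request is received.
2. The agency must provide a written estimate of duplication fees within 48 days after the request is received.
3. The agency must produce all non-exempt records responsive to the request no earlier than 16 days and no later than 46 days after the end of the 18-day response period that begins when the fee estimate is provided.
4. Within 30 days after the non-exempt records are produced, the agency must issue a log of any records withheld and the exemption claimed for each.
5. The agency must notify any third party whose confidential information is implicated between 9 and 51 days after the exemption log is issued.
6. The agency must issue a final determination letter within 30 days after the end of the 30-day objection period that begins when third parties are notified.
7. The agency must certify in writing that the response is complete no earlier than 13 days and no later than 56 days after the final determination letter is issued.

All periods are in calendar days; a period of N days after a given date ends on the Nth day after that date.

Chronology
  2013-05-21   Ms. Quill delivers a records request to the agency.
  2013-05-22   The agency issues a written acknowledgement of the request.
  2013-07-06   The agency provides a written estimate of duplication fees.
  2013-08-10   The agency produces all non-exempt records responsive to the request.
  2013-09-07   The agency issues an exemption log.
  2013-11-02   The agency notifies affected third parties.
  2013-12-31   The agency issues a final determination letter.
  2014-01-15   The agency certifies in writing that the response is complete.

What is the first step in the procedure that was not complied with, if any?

Step 1: 26 days after 2013-05-21 (when the request is received) is 2013-06-16; 2013-05-22 is within that limit.
Step 2: 48 days after 2013-05-21 (when the request is received) is 2013-07-08; completed 2013-07-06, before the deadline.
Step 3: the window is 16–46 days after 2013-07-24 (end of the 18-day response period, which began when the fee estimate is provided on 2013-07-06), so 2013-08-09 through 2013-09-08; done 2013-08-10 — within the window.
Step 4: 30 days after 2013-08-10 (when the non-exempt records are produced) is 2013-09-09; 2013-09-07 is within that limit.
Step 5: the window is 9–51 days after 2013-09-07 (when the exemption log is issued), so 2013-09-16 through 2013-10-28; done 2013-11-02 — 5 days after the window closed.

Step 5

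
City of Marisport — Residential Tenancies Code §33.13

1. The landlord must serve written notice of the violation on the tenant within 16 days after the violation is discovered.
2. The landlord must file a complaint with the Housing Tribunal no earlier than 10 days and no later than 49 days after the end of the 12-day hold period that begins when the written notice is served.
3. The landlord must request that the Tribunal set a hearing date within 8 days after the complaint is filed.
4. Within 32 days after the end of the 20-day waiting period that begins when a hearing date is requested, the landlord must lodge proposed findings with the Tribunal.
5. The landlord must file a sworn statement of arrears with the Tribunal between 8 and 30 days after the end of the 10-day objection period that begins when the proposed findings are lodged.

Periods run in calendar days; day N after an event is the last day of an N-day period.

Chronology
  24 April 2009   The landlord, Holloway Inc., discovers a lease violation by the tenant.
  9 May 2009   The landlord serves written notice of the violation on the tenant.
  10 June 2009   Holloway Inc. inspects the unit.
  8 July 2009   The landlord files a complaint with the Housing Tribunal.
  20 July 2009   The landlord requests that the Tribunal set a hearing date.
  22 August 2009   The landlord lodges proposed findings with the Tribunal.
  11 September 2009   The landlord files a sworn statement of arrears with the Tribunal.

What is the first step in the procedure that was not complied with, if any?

Step 3

Step 1: 16 days after 24 April 2009 (when the violation is discovered) is 10 May 2009; done 9 May 2009 — timely.
Step 2: the window is 10–49 days after 21 May 2009 (end of the 12-day hold period, which began when the written notice is served on 9 May 2009), so 31 May 2009 through 9 July 2009; done 8 July 2009 — within the window.
Step 3: 8 days after 8 July 2009 (when the complaint is filed) is 16 July 2009; 20 July 2009 misses that deadline by 4 days.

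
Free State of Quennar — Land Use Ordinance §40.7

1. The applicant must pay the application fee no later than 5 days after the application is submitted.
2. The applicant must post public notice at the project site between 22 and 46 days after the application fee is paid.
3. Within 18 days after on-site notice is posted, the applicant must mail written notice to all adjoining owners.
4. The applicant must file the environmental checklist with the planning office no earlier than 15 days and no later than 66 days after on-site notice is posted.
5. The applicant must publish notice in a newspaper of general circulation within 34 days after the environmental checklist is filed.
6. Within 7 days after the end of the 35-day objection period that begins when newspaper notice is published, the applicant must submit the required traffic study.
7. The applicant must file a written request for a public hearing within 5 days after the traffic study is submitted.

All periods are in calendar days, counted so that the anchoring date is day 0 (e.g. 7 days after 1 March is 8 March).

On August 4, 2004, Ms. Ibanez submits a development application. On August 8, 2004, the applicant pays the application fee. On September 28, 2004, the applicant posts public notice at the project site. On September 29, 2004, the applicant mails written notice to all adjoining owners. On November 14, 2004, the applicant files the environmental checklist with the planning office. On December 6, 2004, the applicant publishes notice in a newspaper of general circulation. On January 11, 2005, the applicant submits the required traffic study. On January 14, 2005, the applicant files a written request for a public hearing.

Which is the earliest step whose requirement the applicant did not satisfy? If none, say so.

Step 2

Step 1: 5 days after August 4, 2004 (when the application is submitted) is August 9, 2004; completed August 8, 2004, before the deadline.
Step 2: the window is 22–46 days after August 8, 2004 (when the application fee is paid), so August 30, 2004 through September 23, 2004; done September 28, 2004 — 5 days after the window closed.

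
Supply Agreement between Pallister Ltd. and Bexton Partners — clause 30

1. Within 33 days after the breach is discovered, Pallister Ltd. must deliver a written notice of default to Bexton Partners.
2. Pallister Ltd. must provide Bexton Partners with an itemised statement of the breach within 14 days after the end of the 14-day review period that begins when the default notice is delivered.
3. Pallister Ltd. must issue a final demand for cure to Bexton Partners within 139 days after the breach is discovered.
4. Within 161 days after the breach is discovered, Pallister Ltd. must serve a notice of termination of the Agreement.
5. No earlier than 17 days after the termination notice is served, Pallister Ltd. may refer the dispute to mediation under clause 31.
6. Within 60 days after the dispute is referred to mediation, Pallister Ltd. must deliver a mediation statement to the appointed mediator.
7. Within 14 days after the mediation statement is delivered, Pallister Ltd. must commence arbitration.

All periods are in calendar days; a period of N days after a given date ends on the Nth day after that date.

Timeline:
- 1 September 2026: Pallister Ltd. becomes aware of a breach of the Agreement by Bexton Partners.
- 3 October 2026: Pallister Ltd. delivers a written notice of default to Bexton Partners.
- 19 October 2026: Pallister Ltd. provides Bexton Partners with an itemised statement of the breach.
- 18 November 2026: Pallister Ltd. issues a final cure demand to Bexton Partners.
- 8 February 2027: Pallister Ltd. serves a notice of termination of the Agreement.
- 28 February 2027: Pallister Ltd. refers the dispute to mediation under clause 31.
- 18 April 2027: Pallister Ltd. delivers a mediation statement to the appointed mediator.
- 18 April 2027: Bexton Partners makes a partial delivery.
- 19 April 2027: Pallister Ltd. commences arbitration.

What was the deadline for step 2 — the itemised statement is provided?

31 October 2026

The default notice is delivered on 3 October 2026; the 14-day review period therefore ends 17 October 2026, and step 2 runs from that date. 14 days after 17 October 2026 is 31 October 2026.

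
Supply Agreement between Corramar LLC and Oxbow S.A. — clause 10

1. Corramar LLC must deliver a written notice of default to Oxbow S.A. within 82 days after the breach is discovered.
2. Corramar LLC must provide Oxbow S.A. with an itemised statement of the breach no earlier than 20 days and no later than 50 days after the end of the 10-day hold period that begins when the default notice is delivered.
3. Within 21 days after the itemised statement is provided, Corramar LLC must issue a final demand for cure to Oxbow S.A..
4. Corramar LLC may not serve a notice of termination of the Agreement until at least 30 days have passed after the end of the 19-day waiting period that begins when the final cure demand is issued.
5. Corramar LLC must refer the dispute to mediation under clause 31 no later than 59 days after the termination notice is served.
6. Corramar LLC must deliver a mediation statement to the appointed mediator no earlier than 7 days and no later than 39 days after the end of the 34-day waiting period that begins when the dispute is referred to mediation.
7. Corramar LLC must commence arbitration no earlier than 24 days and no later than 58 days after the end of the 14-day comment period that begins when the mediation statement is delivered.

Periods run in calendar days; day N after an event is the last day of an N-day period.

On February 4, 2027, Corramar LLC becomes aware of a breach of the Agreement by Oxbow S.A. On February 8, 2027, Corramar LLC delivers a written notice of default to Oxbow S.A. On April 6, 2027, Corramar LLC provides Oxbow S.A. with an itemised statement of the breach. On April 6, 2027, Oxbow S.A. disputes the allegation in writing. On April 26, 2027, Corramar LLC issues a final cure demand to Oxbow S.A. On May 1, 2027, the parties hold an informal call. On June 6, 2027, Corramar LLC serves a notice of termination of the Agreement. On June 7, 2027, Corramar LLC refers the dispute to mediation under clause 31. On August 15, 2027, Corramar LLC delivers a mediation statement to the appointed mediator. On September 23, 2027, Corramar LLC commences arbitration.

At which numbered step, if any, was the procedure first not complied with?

Step 4

Step 1 — counting 82 days from February 4, 2027 (when the breach is discovered) gives a deadline of April 27, 2027; February 8, 2027 is within that limit.
Step 2 — 20 and 50 days from February 18, 2027 (end of the 10-day hold period, which began when the default notice is delivered on February 8, 2027) are March 10, 2027 and April 9, 2027 respectively; done April 6, 2027 — within the window.
Step 3 — counting 21 days from April 6, 2027 (when the itemised statement is provided) gives a deadline of April 27, 2027; done April 26, 2027 — timely.
Step 4 — must wait 30 days from May 15, 2027 (end of the 19-day waiting period, which began when the final cure demand is issued on April 26, 2027), so not before June 14, 2027; done June 6, 2027 — 8 days too early.
The analysis stops there.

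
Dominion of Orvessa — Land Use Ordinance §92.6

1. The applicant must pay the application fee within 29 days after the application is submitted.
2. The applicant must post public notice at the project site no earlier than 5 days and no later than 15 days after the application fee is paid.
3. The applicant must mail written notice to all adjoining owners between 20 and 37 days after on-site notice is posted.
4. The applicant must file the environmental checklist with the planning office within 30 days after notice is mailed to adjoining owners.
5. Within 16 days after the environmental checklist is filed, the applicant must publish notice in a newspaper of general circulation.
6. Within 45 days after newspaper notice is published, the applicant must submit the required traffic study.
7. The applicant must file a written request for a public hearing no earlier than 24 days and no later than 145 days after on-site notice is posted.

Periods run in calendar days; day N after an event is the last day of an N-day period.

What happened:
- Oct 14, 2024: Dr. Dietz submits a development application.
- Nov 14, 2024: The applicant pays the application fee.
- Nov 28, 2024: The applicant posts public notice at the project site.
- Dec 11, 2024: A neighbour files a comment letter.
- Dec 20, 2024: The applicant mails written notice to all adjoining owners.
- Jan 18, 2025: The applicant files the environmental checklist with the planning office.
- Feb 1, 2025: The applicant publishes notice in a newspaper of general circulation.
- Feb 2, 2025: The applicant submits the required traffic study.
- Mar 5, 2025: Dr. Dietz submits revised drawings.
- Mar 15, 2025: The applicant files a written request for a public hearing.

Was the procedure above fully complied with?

No

(1) due by Oct 14, 2024 + 29 days = Nov 12, 2024; not done until Nov 14, 2024, 2 days after the deadline.
Later steps need not be reached.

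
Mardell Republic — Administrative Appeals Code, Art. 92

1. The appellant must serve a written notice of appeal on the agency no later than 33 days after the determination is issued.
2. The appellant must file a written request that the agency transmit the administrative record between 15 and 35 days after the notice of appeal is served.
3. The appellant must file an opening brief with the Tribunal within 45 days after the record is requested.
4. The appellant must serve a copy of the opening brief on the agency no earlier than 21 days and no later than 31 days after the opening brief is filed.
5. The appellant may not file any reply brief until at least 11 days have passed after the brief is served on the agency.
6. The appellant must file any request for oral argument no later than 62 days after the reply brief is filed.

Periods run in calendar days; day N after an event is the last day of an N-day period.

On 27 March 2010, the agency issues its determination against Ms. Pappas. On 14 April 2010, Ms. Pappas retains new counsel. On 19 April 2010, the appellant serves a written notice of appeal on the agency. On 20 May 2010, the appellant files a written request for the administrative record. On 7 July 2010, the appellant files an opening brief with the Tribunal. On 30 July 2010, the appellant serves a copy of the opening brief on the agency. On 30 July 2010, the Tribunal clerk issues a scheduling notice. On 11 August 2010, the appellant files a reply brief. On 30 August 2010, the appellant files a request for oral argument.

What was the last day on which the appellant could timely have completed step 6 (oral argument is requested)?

12 October 2010

Step 6 runs from 11 August 2010, when the reply brief is filed. 62 days after 11 August 2010 is 12 October 2010.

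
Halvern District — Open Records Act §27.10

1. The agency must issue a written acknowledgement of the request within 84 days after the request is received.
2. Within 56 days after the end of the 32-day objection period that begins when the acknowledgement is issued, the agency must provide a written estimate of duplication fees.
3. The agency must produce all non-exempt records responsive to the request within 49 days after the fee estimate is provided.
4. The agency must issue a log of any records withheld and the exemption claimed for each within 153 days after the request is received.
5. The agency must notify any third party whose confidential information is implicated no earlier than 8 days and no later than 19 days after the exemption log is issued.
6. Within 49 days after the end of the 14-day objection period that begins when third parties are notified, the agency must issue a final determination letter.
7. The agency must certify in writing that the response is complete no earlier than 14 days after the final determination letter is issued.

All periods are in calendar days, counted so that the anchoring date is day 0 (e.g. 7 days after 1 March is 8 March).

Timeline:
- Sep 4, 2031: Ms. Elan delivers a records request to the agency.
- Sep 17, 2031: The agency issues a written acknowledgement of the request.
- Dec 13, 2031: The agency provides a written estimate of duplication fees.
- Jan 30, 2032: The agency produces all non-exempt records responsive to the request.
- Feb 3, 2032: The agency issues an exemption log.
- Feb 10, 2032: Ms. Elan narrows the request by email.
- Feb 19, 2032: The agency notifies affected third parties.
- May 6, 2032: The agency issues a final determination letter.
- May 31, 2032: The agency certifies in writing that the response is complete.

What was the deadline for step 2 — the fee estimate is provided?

The acknowledgement is issued on Sep 17, 2031; the 32-day objection period therefore ends Oct 19, 2031, and step 2 runs from that date. 56 days after Oct 19, 2031 is Dec 14, 2031.

Dec 14, 2031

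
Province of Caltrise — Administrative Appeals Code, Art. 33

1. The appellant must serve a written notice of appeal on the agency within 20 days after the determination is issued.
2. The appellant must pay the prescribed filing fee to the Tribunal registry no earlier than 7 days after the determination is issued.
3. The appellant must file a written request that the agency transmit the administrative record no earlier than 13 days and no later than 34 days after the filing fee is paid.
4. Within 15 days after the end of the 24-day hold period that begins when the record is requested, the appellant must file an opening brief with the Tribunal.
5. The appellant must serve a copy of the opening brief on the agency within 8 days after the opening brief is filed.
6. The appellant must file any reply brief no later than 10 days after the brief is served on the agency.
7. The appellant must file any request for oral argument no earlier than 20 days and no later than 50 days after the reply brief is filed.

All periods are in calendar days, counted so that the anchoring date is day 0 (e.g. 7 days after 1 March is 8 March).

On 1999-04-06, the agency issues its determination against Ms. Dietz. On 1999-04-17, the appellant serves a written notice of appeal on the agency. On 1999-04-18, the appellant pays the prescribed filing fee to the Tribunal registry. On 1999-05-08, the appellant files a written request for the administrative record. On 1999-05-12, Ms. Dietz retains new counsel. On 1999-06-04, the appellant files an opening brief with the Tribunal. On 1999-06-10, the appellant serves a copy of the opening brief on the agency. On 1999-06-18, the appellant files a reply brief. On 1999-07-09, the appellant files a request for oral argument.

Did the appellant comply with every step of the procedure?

Step 1 — counting 20 days from 1999-04-06 (when the determination is issued) gives a deadline of 1999-04-26; completed 1999-04-17, before the deadline.
Step 2 — must wait 7 days from 1999-04-06 (when the determination is issued), so not before 1999-04-13; 1999-04-18 is on or after that date.
Step 3 — 13 and 34 days from 1999-04-18 (when the filing fee is paid) are 1999-05-01 and 1999-05-22 respectively; done 1999-05-08 — within the window.
Step 4 — counting 15 days from 1999-06-01 (end of the 24-day hold period, which began when the record is requested on 1999-05-08) gives a deadline of 1999-06-16; 1999-06-04 is within that limit.
Step 5 — counting 8 days from 1999-06-04 (when the opening brief is filed) gives a deadline of 1999-06-12; completed 1999-06-10, before the deadline.
Step 6 — counting 10 days from 1999-06-10 (when the brief is served on the agency) gives a deadline of 1999-06-20; completed 1999-06-18, before the deadline.
Step 7 — 20 and 50 days from 1999-06-18 (when the reply brief is filed) are 1999-07-08 and 1999-08-07 respectively; done 1999-07-09, which is between those dates.

Yes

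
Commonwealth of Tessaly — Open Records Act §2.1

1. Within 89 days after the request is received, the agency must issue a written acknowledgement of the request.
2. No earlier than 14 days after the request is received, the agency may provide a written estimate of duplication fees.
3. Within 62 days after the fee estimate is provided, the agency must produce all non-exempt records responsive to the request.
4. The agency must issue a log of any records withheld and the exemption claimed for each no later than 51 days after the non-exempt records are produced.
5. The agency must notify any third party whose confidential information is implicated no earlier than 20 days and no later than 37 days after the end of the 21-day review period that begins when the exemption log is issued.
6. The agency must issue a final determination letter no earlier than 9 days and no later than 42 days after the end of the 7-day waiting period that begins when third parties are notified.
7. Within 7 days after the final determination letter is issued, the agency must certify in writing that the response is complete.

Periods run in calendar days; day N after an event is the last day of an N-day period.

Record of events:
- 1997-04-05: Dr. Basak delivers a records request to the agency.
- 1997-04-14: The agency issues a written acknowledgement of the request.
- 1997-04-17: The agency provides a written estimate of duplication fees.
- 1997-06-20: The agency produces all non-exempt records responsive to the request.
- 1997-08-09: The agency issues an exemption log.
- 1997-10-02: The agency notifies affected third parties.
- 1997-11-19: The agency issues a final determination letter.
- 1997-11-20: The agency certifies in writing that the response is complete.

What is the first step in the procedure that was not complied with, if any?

Step 2

(1) due by 1997-04-05 + 89 days = 1997-07-03; 1997-04-14 is within that limit.
(2) permitted from 1997-04-05 + 14 days = 1997-04-19 onward; done 1997-04-17 — 2 days too early.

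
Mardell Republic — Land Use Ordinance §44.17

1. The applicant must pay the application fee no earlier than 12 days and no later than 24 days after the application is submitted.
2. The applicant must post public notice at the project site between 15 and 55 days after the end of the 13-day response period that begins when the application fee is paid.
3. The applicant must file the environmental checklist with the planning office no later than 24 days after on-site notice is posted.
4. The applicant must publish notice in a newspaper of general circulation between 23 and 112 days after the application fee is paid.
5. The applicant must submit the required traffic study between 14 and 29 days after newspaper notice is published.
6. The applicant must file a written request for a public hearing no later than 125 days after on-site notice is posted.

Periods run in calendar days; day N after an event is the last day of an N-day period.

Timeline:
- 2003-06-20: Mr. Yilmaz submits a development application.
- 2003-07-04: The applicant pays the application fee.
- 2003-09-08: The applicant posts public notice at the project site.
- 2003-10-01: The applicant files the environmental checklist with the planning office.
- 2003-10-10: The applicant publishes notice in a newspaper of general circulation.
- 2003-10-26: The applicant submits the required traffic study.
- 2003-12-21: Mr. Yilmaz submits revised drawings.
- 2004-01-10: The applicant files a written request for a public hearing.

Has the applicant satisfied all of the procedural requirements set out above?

Step 1 — 12 and 24 days from 2003-06-20 (when the application is submitted) are 2003-07-02 and 2003-07-14 respectively; 2003-07-04 falls inside that range.
Step 2 — 15 and 55 days from 2003-07-17 (end of the 13-day response period, which began when the application fee is paid on 2003-07-04) are 2003-08-01 and 2003-09-10 respectively; done 2003-09-08, which is between those dates.
Step 3 — counting 24 days from 2003-09-08 (when on-site notice is posted) gives a deadline of 2003-10-02; 2003-10-01 is within that limit.
Step 4 — 23 and 112 days from 2003-07-04 (when the application fee is paid) are 2003-07-27 and 2003-10-24 respectively; 2003-10-10 falls inside that range.
Step 5 — 14 and 29 days from 2003-10-10 (when newspaper notice is published) are 2003-10-24 and 2003-11-08 respectively; done 2003-10-26, which is between those dates.
Step 6 — counting 125 days from 2003-09-08 (when on-site notice is posted) gives a deadline of 2004-01-11; completed 2004-01-10, before the deadline.

Yes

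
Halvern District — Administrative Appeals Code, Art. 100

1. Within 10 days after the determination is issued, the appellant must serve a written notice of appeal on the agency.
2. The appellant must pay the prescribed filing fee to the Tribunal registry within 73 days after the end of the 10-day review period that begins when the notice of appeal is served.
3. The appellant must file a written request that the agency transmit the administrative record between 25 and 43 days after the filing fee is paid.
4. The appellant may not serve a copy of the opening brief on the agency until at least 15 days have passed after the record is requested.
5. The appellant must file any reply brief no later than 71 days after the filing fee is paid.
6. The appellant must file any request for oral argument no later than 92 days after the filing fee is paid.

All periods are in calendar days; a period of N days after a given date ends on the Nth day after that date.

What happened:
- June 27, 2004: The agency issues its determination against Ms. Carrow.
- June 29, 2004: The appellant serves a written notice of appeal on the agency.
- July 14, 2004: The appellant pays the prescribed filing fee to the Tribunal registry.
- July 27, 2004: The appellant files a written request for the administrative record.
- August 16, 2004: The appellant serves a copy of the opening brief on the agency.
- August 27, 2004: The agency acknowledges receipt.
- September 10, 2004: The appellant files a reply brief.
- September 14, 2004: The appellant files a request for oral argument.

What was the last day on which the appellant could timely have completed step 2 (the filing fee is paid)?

September 20, 2004

The notice of appeal is served on June 29, 2004; the 10-day review period therefore ends July 9, 2004, and step 2 runs from that date. 73 days after July 9, 2004 is September 20, 2004.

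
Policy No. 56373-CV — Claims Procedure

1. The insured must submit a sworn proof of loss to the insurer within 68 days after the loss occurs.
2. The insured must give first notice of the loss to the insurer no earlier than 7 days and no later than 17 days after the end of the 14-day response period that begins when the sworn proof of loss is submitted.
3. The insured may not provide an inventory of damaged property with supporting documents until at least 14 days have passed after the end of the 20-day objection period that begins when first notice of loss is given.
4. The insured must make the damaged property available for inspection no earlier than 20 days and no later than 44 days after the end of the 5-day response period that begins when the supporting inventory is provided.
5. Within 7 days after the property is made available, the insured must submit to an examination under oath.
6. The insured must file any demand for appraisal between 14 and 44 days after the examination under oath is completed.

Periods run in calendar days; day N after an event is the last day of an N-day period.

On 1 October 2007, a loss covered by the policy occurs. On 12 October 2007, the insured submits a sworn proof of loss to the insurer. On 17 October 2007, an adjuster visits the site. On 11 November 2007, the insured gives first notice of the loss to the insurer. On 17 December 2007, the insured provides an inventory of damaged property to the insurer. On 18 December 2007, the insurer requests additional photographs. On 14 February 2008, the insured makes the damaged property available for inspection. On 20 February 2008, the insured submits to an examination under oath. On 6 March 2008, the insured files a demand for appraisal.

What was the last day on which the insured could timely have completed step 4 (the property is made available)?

4 February 2008

The supporting inventory is provided on 17 December 2007; the 5-day response period therefore ends 22 December 2007, and step 4 runs from that date. The window is 20–44 days after 22 December 2007; it closes on 4 February 2008.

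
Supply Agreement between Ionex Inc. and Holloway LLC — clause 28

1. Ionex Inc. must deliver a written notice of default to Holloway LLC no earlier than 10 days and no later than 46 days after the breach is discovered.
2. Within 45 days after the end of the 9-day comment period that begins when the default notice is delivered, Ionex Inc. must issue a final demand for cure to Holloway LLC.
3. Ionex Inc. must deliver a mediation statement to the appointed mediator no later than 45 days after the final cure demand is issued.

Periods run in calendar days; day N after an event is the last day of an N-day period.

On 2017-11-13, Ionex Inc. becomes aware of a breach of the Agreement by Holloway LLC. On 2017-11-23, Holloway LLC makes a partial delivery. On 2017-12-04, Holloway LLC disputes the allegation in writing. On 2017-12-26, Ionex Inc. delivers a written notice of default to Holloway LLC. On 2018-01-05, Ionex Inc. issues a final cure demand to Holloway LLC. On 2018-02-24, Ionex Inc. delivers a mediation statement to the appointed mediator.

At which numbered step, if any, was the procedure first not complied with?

Step 3

Step 1 — 10 and 46 days from 2017-11-13 (when the breach is discovered) are 2017-11-23 and 2017-12-29 respectively; 2017-12-26 falls inside that range.
Step 2 — counting 45 days from 2018-01-04 (end of the 9-day comment period, which began when the default notice is delivered on 2017-12-26) gives a deadline of 2018-02-18; completed 2018-01-05, before the deadline.
Step 3 — counting 45 days from 2018-01-05 (when the final cure demand is issued) gives a deadline of 2018-02-19; 2018-02-24 misses that deadline by 5 days.
The procedure was therefore not followed at step 3.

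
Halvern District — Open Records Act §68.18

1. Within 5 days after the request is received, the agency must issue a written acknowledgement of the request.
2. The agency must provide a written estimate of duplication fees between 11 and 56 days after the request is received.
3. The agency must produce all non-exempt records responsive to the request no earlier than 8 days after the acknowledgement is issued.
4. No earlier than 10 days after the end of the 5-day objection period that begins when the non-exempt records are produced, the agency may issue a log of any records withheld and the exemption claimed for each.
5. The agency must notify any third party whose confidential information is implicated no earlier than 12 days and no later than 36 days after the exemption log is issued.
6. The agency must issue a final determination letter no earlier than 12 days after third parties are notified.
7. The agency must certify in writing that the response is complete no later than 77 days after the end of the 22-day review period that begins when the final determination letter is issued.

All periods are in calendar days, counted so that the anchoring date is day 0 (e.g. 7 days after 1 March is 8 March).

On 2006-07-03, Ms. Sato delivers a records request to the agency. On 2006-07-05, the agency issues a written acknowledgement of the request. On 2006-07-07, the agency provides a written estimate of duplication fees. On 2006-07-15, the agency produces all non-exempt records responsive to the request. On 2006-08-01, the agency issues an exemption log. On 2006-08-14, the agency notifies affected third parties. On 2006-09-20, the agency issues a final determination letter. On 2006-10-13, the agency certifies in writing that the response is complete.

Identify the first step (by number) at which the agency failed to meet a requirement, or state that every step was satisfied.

Step 2

Step 1: 5 days after 2006-07-03 (when the request is received) is 2006-07-08; 2006-07-05 is within that limit.
Step 2: the window is 11–56 days after 2006-07-03 (when the request is received), so 2006-07-14 through 2006-08-28; 2006-07-07 is 7 days too early.
No need to go further; step 2 was not satisfied.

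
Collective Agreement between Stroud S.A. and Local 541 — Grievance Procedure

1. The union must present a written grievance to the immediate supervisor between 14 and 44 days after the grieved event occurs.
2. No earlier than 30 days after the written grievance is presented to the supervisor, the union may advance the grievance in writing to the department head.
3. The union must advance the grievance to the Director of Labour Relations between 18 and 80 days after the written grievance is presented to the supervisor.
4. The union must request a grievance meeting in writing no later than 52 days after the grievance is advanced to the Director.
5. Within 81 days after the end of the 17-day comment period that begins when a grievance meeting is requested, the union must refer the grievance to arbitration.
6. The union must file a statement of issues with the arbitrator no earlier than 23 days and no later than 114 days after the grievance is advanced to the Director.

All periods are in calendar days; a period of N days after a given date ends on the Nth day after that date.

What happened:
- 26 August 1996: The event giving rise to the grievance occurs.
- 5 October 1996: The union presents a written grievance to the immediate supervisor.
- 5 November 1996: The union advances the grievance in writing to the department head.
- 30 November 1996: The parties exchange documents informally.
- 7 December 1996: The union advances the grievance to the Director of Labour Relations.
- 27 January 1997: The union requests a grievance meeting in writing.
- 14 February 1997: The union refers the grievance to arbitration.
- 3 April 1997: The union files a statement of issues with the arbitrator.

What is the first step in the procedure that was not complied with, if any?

Step 1 — 14 and 44 days from 26 August 1996 (when the grieved event occurs) are 9 September 1996 and 9 October 1996 respectively; done 5 October 1996, which is between those dates.
Step 2 — must wait 30 days from 5 October 1996 (when the written grievance is presented to the supervisor), so not before 4 November 1996; done 5 November 1996 — permitted.
Step 3 — 18 and 80 days from 5 October 1996 (when the written grievance is presented to the supervisor) are 23 October 1996 and 24 December 1996 respectively; 7 December 1996 falls inside that range.
Step 4 — counting 52 days from 7 December 1996 (when the grievance is advanced to the Director) gives a deadline of 28 January 1997; 27 January 1997 is within that limit.
Step 5 — counting 81 days from 13 February 1997 (end of the 17-day comment period, which began when a grievance meeting is requested on 27 January 1997) gives a deadline of 5 May 1997; 14 February 1997 is within that limit.
Step 6 — 23 and 114 days from 7 December 1996 (when the grievance is advanced to the Director) are 30 December 1996 and 31 March 1997 respectively; 3 April 1997 is 3 days past the end of the window.

Step 6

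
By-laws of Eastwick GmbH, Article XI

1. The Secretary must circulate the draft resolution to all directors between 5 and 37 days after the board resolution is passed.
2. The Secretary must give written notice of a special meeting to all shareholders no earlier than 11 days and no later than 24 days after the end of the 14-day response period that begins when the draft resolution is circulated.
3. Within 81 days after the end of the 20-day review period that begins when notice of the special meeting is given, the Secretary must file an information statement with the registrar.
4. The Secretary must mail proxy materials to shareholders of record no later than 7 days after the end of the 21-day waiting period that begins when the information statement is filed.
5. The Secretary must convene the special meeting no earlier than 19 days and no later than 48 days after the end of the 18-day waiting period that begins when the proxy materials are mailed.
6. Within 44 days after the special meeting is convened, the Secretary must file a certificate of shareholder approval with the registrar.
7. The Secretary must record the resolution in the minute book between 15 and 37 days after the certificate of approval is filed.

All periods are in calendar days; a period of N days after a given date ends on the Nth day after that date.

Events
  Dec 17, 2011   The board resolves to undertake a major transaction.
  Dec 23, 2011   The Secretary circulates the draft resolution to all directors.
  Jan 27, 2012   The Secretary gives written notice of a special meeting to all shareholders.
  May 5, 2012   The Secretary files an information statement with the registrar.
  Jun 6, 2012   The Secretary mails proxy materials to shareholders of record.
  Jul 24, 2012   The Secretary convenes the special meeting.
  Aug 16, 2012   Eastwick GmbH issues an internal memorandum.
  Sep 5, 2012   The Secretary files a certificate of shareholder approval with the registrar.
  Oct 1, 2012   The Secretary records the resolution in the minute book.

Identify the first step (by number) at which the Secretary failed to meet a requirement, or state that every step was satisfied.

Step 4

(1) the permitted window runs from Dec 17, 2011 + 5 = Dec 22, 2011 to Dec 17, 2011 + 37 = Jan 23, 2012; done Dec 23, 2011, which is between those dates.
(2) the permitted window runs from Jan 6, 2012 + 11 = Jan 17, 2012 to Jan 6, 2012 + 24 = Jan 30, 2012; Jan 27, 2012 falls inside that range.
(3) due by Feb 16, 2012 + 81 days = May 7, 2012; done May 5, 2012 — timely.
(4) due by May 26, 2012 + 7 days = Jun 2, 2012; not done until Jun 6, 2012, 4 days after the deadline.
Later steps need not be reached.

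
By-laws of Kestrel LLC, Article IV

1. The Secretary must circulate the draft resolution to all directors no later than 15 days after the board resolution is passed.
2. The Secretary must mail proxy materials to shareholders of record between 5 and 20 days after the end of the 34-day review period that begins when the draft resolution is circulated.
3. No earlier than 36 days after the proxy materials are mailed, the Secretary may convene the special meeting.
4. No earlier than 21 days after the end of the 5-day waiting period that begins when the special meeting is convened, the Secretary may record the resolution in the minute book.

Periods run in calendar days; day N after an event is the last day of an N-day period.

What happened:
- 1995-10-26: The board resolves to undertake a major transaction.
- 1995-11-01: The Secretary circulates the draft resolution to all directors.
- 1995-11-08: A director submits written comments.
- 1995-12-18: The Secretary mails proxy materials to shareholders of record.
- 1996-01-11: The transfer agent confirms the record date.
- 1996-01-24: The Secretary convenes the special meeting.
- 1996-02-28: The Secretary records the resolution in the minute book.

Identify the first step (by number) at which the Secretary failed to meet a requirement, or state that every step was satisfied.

(1) due by 1995-10-26 + 15 days = 1995-11-10; done 1995-11-01 — timely.
(2) the permitted window runs from 1995-12-05 + 5 = 1995-12-10 to 1995-12-05 + 20 = 1995-12-25; done 1995-12-18, which is between those dates.
(3) permitted from 1995-12-18 + 36 days = 1996-01-23 onward; done 1996-01-24 — permitted.
(4) permitted from 1996-01-29 + 21 days = 1996-02-19 onward; done 1996-02-28 — permitted.

None — every step was satisfied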